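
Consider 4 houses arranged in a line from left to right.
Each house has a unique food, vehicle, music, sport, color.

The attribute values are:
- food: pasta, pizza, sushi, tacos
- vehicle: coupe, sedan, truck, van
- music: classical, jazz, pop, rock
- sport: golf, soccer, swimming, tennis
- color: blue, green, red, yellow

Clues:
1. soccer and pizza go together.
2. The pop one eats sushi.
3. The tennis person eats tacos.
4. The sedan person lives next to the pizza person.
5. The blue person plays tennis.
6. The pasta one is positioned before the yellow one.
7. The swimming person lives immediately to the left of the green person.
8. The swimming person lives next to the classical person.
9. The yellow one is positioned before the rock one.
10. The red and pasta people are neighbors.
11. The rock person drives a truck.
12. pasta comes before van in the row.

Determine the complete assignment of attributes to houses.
Solution:

House | Food | Vehicle | Music | Sport | Color
----------------------------------------------
  1   | sushi | coupe | pop | swimming | red
  2   | pasta | sedan | classical | golf | green
  3   | pizza | van | jazz | soccer | yellow
  4   | tacos | truck | rock | tennis | blue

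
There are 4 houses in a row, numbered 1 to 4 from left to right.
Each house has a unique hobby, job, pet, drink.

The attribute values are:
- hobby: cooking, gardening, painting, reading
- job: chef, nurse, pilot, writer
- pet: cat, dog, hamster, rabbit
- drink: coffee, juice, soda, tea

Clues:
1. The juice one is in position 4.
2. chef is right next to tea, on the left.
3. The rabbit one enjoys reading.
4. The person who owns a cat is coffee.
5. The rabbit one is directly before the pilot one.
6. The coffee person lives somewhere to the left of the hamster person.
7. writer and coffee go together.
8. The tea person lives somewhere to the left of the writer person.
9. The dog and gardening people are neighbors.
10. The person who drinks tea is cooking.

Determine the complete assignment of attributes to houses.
Solution:

House | Hobby | Job | Pet | Drink
---------------------------------
  1   | reading | chef | rabbit | soda
  2   | cooking | pilot | dog | tea
  3   | gardening | writer | cat | coffee
  4   | painting | nurse | hamster | juice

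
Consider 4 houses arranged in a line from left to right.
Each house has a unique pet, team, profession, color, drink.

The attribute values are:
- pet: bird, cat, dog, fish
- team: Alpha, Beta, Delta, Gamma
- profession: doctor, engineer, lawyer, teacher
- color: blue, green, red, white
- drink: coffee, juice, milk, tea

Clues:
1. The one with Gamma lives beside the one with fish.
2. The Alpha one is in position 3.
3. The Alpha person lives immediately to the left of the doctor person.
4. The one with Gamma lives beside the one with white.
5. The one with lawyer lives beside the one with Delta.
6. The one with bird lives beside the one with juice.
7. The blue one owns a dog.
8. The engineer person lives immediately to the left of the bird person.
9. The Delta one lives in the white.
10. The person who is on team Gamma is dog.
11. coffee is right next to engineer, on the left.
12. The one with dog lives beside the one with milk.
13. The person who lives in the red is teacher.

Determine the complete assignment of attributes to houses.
Solution:

House | Pet | Team | Profession | Color | Drink
-----------------------------------------------
  1   | dog | Gamma | lawyer | blue | coffee
  2   | fish | Delta | engineer | white | milk
  3   | bird | Alpha | teacher | red | tea
  4   | cat | Beta | doctor | green | juice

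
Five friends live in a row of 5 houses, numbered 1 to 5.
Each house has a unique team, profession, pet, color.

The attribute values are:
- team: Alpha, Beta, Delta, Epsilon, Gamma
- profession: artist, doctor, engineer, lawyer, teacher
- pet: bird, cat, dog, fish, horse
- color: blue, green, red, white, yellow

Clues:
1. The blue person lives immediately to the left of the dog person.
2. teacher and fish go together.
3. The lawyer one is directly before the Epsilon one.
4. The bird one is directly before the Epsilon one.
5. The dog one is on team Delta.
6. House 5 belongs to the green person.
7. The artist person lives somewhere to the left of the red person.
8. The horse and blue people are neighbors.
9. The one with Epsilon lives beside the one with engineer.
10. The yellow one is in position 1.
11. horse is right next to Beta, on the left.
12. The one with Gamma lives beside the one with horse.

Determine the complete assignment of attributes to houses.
Solution:

House | Team | Profession | Pet | Color
---------------------------------------
  1   | Gamma | lawyer | bird | yellow
  2   | Epsilon | artist | horse | white
  3   | Beta | engineer | cat | blue
  4   | Delta | doctor | dog | red
  5   | Alpha | teacher | fish | green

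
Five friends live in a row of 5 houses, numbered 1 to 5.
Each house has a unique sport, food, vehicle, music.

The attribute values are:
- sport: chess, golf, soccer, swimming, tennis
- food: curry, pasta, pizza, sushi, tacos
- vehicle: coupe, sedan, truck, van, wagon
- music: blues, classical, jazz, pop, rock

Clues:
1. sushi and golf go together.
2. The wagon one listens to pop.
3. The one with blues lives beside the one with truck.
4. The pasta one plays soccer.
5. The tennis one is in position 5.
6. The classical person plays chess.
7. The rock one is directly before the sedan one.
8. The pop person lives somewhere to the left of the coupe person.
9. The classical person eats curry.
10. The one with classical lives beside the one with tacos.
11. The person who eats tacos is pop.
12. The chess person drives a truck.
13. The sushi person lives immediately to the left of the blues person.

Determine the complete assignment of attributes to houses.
Solution:

House | Sport | Food | Vehicle | Music
--------------------------------------
  1   | golf | sushi | van | rock
  2   | soccer | pasta | sedan | blues
  3   | chess | curry | truck | classical
  4   | swimming | tacos | wagon | pop
  5   | tennis | pizza | coupe | jazz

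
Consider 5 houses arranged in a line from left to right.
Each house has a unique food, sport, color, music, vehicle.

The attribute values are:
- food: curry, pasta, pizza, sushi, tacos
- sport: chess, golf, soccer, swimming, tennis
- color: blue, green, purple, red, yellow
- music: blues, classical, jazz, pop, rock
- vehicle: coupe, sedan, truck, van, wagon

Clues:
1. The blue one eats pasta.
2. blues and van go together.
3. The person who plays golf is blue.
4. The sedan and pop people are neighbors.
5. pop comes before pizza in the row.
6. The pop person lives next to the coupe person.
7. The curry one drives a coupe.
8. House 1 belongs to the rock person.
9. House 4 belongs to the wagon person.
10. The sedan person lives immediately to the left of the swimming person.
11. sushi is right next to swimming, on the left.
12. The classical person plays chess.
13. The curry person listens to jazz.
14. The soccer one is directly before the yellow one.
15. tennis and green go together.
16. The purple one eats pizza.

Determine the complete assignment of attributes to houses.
Solution:

House | Food | Sport | Color | Music | Vehicle
----------------------------------------------
  1   | sushi | soccer | red | rock | sedan
  2   | tacos | swimming | yellow | pop | truck
  3   | curry | tennis | green | jazz | coupe
  4   | pizza | chess | purple | classical | wagon
  5   | pasta | golf | blue | blues | van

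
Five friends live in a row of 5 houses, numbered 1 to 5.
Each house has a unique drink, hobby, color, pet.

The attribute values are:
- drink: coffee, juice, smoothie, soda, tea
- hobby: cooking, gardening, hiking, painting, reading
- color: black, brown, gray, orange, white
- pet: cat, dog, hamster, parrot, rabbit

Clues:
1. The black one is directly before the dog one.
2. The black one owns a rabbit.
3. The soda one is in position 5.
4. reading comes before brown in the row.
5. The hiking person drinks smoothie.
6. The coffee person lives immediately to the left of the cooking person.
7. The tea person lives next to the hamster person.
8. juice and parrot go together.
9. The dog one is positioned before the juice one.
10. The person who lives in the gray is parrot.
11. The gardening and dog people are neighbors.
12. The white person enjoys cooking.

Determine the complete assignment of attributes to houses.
Solution:

House | Drink | Hobby | Color | Pet
-----------------------------------
  1   | coffee | gardening | black | rabbit
  2   | tea | cooking | white | dog
  3   | smoothie | hiking | orange | hamster
  4   | juice | reading | gray | parrot
  5   | soda | painting | brown | cat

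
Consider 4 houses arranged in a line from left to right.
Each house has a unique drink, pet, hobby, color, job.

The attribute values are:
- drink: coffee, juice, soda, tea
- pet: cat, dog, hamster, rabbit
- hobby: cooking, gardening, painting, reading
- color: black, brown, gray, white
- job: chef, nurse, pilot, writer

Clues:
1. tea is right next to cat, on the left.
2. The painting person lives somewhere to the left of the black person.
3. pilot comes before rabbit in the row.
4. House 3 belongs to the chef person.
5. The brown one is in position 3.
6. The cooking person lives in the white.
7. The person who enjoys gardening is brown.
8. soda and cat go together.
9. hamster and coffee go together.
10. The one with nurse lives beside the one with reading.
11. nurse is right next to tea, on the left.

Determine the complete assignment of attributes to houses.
Solution:

House | Drink | Pet | Hobby | Color | Job
-----------------------------------------
  1   | coffee | hamster | painting | gray | nurse
  2   | tea | dog | reading | black | pilot
  3   | soda | cat | gardening | brown | chef
  4   | juice | rabbit | cooking | white | writer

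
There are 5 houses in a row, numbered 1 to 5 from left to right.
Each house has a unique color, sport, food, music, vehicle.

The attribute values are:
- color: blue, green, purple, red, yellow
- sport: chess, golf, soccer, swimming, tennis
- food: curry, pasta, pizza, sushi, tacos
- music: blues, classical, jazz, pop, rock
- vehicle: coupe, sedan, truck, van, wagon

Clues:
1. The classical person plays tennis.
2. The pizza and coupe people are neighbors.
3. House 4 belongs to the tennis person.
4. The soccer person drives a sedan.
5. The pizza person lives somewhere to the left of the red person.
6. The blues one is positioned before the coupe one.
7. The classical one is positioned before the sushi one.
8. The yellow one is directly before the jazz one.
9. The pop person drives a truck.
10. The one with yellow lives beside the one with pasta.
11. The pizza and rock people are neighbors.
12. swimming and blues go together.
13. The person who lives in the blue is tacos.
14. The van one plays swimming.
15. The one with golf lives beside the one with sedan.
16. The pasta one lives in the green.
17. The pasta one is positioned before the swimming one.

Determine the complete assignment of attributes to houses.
Solution:

House | Color | Sport | Food | Music | Vehicle
----------------------------------------------
  1   | yellow | golf | curry | pop | truck
  2   | green | soccer | pasta | jazz | sedan
  3   | blue | swimming | tacos | blues | van
  4   | purple | tennis | pizza | classical | wagon
  5   | red | chess | sushi | rock | coupe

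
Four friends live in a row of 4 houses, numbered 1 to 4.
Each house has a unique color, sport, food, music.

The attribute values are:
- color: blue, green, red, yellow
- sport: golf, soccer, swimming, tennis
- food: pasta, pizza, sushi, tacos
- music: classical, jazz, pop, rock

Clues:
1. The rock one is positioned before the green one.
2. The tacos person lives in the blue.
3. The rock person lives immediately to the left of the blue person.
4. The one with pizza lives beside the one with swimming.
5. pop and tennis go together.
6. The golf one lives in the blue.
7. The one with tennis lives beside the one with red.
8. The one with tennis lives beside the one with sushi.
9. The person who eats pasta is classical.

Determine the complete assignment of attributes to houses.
Solution:

House | Color | Sport | Food | Music
------------------------------------
  1   | yellow | tennis | pizza | pop
  2   | red | swimming | sushi | rock
  3   | blue | golf | tacos | jazz
  4   | green | soccer | pasta | classical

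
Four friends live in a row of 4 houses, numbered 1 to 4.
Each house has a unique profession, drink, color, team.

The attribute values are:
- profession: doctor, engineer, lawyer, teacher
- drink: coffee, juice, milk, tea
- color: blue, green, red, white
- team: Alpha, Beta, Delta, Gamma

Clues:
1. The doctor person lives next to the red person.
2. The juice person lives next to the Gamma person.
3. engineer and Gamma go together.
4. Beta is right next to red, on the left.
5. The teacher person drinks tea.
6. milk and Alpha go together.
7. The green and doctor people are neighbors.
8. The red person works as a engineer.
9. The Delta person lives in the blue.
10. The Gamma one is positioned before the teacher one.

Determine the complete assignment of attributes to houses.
Solution:

House | Profession | Drink | Color | Team
-----------------------------------------
  1   | lawyer | milk | green | Alpha
  2   | doctor | juice | white | Beta
  3   | engineer | coffee | red | Gamma
  4   | teacher | tea | blue | Delta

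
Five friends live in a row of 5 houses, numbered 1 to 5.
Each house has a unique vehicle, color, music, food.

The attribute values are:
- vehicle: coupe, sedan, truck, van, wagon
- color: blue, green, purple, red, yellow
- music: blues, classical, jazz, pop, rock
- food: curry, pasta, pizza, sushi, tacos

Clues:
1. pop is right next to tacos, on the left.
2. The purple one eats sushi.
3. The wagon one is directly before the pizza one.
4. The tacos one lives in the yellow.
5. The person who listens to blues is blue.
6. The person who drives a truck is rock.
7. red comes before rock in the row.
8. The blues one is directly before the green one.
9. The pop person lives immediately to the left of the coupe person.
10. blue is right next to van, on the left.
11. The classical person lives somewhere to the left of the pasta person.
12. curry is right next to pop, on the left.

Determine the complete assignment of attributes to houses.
Solution:

House | Vehicle | Color | Music | Food
--------------------------------------
  1   | wagon | blue | blues | curry
  2   | van | green | pop | pizza
  3   | coupe | yellow | classical | tacos
  4   | sedan | red | jazz | pasta
  5   | truck | purple | rock | sushi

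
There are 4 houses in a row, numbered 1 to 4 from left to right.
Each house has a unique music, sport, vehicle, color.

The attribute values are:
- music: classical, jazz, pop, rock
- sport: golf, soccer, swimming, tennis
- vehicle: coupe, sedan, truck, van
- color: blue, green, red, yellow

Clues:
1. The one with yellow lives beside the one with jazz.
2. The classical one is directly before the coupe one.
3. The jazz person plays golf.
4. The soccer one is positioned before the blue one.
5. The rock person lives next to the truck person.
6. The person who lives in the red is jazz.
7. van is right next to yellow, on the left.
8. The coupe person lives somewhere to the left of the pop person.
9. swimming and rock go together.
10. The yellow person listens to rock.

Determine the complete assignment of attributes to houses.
Solution:

House | Music | Sport | Vehicle | Color
---------------------------------------
  1   | classical | soccer | van | green
  2   | rock | swimming | coupe | yellow
  3   | jazz | golf | truck | red
  4   | pop | tennis | sedan | blue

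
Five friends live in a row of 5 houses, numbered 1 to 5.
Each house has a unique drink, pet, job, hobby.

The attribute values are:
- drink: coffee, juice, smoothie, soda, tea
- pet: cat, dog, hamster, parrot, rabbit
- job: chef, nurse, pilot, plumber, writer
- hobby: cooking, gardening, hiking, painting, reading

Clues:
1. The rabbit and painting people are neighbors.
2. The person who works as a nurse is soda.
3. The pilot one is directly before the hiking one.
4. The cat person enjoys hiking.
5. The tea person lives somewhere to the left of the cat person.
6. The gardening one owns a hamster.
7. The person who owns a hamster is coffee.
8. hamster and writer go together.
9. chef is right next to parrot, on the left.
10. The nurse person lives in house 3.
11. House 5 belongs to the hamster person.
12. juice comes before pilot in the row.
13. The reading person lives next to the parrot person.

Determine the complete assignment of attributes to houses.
Solution:

House | Drink | Pet | Job | Hobby
---------------------------------
  1   | juice | rabbit | chef | reading
  2   | tea | parrot | pilot | painting
  3   | soda | cat | nurse | hiking
  4   | smoothie | dog | plumber | cooking
  5   | coffee | hamster | writer | gardening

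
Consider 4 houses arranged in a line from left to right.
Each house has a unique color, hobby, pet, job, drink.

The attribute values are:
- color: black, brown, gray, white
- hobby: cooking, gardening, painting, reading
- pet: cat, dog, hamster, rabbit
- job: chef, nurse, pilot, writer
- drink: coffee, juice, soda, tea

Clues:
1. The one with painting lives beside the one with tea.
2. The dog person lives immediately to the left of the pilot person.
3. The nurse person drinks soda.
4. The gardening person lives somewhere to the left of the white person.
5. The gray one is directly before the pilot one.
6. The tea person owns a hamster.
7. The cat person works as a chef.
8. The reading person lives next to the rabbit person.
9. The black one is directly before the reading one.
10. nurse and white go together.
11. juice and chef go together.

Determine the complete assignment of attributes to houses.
Solution:

House | Color | Hobby | Pet | Job | Drink
-----------------------------------------
  1   | gray | painting | dog | writer | coffee
  2   | black | gardening | hamster | pilot | tea
  3   | brown | reading | cat | chef | juice
  4   | white | cooking | rabbit | nurse | soda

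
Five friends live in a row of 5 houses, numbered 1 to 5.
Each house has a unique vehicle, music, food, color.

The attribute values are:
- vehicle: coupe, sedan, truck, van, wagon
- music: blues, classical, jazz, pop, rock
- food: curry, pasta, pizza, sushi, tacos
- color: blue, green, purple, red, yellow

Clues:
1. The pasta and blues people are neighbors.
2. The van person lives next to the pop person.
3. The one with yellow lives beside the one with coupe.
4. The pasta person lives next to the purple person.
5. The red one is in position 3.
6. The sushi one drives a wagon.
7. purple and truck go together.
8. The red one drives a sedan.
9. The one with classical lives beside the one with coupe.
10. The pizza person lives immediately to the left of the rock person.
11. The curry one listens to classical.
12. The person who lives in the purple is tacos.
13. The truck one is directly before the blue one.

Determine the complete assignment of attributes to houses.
Solution:

House | Vehicle | Music | Food | Color
--------------------------------------
  1   | van | classical | curry | yellow
  2   | coupe | pop | pizza | green
  3   | sedan | rock | pasta | red
  4   | truck | blues | tacos | purple
  5   | wagon | jazz | sushi | blue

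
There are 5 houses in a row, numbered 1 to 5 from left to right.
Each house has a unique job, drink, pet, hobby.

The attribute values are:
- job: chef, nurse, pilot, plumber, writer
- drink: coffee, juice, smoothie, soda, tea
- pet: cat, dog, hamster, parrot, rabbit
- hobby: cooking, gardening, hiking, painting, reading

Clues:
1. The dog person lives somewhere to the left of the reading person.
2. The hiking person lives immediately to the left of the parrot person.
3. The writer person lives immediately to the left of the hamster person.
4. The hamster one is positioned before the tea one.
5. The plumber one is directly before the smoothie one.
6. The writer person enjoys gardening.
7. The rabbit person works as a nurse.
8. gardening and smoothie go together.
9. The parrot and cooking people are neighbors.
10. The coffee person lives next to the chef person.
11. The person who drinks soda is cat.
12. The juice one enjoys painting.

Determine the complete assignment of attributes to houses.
Solution:

House | Job | Drink | Pet | Hobby
---------------------------------
  1   | plumber | soda | cat | hiking
  2   | writer | smoothie | parrot | gardening
  3   | pilot | coffee | hamster | cooking
  4   | chef | juice | dog | painting
  5   | nurse | tea | rabbit | reading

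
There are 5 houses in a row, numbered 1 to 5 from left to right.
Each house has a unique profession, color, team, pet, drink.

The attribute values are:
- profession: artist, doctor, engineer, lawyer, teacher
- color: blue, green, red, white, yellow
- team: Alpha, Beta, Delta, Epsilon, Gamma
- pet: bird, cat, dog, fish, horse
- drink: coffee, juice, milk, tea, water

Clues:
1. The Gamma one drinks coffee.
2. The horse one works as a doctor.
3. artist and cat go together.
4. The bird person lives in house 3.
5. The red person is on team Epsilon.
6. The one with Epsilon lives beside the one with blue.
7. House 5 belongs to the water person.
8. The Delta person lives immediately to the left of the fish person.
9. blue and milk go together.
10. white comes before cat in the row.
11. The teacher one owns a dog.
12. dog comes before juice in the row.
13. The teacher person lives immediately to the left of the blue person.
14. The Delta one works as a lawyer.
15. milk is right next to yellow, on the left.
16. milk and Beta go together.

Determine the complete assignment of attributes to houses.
Solution:

House | Profession | Color | Team | Pet | Drink
-----------------------------------------------
  1   | teacher | red | Epsilon | dog | tea
  2   | doctor | blue | Beta | horse | milk
  3   | lawyer | yellow | Delta | bird | juice
  4   | engineer | white | Gamma | fish | coffee
  5   | artist | green | Alpha | cat | water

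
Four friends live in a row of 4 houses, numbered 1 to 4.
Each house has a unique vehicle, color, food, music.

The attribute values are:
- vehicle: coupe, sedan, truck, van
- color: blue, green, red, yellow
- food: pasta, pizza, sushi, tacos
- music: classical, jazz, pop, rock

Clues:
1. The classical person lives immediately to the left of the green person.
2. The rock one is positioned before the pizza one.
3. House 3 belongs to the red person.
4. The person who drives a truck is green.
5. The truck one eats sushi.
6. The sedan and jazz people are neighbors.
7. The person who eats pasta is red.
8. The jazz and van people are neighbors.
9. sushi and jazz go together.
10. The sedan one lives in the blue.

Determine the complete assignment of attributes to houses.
Solution:

House | Vehicle | Color | Food | Music
--------------------------------------
  1   | sedan | blue | tacos | classical
  2   | truck | green | sushi | jazz
  3   | van | red | pasta | rock
  4   | coupe | yellow | pizza | pop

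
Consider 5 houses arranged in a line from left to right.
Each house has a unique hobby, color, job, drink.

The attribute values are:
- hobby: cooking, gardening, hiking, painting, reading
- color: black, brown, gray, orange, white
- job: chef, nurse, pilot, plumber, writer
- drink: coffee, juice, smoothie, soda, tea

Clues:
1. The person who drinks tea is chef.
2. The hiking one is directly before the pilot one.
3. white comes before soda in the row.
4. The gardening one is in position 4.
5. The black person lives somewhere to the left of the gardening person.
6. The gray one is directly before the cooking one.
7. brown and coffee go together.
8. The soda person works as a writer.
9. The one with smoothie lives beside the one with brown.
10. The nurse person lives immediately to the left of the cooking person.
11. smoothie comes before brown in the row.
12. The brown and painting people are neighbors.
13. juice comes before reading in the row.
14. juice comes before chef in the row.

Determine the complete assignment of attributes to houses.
Solution:

House | Hobby | Color | Job | Drink
-----------------------------------
  1   | hiking | gray | nurse | smoothie
  2   | cooking | brown | pilot | coffee
  3   | painting | black | plumber | juice
  4   | gardening | white | chef | tea
  5   | reading | orange | writer | soda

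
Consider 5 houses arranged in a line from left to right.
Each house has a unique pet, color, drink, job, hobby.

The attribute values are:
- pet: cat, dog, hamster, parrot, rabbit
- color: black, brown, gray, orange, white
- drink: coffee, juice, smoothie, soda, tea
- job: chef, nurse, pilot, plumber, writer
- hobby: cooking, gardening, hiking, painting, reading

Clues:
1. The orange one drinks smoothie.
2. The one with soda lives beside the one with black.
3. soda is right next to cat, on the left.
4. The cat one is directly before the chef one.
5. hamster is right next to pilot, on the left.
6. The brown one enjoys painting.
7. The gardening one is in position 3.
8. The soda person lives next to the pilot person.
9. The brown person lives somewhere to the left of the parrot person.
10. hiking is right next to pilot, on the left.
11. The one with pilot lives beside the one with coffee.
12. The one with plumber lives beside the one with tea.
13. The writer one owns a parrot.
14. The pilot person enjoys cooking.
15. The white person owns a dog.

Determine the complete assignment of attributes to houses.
Solution:

House | Pet | Color | Drink | Job | Hobby
-----------------------------------------
  1   | hamster | gray | soda | plumber | hiking
  2   | cat | black | tea | pilot | cooking
  3   | dog | white | coffee | chef | gardening
  4   | rabbit | brown | juice | nurse | painting
  5   | parrot | orange | smoothie | writer | reading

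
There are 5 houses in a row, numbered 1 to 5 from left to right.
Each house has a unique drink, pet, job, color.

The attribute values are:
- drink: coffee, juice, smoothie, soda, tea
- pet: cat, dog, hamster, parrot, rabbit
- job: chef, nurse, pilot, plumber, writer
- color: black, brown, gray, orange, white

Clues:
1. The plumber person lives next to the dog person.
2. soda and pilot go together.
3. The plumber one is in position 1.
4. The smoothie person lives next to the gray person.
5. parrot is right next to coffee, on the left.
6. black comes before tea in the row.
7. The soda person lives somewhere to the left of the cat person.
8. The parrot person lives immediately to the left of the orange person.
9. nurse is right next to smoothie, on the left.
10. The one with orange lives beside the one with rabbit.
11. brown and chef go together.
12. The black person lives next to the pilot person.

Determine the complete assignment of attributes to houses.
Solution:

House | Drink | Pet | Job | Color
---------------------------------
  1   | juice | parrot | plumber | white
  2   | coffee | dog | nurse | orange
  3   | smoothie | rabbit | writer | black
  4   | soda | hamster | pilot | gray
  5   | tea | cat | chef | brown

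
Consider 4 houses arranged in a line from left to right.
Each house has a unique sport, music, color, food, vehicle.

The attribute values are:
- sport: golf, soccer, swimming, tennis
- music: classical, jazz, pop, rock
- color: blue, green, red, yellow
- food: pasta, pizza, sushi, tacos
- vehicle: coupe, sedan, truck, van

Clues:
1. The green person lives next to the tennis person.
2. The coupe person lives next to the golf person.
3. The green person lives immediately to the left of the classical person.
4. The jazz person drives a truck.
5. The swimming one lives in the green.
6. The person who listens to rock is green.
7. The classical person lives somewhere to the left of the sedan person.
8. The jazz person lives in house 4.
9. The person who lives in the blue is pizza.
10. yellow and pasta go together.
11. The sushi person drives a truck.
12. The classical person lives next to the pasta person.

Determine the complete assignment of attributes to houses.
Solution:

House | Sport | Music | Color | Food | Vehicle
----------------------------------------------
  1   | swimming | rock | green | tacos | van
  2   | tennis | classical | blue | pizza | coupe
  3   | golf | pop | yellow | pasta | sedan
  4   | soccer | jazz | red | sushi | truck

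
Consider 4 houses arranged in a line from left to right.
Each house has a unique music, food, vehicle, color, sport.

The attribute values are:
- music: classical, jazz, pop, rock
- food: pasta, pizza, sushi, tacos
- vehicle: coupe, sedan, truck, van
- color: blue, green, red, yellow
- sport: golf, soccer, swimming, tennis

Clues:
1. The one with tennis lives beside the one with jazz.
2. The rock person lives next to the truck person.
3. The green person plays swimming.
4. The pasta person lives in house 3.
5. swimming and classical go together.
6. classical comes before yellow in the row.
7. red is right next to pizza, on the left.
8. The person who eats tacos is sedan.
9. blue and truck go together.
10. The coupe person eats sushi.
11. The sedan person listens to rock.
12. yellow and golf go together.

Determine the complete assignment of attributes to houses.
Solution:

House | Music | Food | Vehicle | Color | Sport
----------------------------------------------
  1   | rock | tacos | sedan | red | tennis
  2   | jazz | pizza | truck | blue | soccer
  3   | classical | pasta | van | green | swimming
  4   | pop | sushi | coupe | yellow | golf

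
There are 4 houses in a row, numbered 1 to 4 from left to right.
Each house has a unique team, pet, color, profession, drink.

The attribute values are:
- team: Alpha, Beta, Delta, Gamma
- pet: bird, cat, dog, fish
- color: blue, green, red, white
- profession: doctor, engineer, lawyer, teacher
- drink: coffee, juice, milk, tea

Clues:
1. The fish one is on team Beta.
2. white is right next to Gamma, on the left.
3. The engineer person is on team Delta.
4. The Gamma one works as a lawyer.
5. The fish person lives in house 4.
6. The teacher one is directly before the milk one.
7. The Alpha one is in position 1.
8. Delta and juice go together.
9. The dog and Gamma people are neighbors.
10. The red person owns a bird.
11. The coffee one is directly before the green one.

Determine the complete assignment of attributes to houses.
Solution:

House | Team | Pet | Color | Profession | Drink
-----------------------------------------------
  1   | Alpha | dog | white | teacher | coffee
  2   | Gamma | cat | green | lawyer | milk
  3   | Delta | bird | red | engineer | juice
  4   | Beta | fish | blue | doctor | tea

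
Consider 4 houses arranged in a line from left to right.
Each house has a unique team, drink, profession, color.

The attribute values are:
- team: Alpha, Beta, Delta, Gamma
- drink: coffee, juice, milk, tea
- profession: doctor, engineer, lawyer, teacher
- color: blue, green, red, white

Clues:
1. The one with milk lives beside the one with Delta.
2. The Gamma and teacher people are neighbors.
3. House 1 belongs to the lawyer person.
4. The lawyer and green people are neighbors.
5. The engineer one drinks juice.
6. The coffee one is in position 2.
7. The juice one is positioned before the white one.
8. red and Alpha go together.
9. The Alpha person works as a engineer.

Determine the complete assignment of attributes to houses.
Solution:

House | Team | Drink | Profession | Color
-----------------------------------------
  1   | Gamma | milk | lawyer | blue
  2   | Delta | coffee | teacher | green
  3   | Alpha | juice | engineer | red
  4   | Beta | tea | doctor | white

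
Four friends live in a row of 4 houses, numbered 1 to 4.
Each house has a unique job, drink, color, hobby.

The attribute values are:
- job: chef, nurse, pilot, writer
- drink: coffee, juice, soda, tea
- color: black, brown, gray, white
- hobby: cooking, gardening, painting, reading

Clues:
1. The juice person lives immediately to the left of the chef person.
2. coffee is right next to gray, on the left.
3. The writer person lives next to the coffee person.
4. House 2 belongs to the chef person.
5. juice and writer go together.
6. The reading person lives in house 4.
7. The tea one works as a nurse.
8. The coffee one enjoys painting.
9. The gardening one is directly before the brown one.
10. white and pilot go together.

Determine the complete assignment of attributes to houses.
Solution:

House | Job | Drink | Color | Hobby
-----------------------------------
  1   | writer | juice | black | gardening
  2   | chef | coffee | brown | painting
  3   | nurse | tea | gray | cooking
  4   | pilot | soda | white | reading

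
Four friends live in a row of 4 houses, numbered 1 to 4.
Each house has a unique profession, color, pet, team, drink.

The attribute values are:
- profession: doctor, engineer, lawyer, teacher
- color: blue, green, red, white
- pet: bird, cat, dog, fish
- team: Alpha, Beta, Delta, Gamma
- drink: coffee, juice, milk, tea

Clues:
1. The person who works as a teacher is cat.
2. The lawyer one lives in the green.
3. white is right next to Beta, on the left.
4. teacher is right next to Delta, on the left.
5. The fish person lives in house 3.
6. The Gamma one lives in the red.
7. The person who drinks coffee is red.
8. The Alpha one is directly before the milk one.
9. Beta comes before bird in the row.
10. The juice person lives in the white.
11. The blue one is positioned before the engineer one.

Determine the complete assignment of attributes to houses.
Solution:

House | Profession | Color | Pet | Team | Drink
-----------------------------------------------
  1   | doctor | white | dog | Alpha | juice
  2   | teacher | blue | cat | Beta | milk
  3   | lawyer | green | fish | Delta | tea
  4   | engineer | red | bird | Gamma | coffee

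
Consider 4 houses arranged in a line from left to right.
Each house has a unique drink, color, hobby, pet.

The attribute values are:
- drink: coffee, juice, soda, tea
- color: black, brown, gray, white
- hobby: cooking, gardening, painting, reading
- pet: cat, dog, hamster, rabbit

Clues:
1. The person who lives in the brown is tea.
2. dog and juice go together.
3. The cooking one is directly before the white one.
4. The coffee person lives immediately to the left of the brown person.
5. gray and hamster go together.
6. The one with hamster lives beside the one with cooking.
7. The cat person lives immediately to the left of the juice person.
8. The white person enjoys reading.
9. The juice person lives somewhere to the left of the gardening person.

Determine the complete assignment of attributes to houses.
Solution:

House | Drink | Color | Hobby | Pet
-----------------------------------
  1   | coffee | gray | painting | hamster
  2   | tea | brown | cooking | cat
  3   | juice | white | reading | dog
  4   | soda | black | gardening | rabbit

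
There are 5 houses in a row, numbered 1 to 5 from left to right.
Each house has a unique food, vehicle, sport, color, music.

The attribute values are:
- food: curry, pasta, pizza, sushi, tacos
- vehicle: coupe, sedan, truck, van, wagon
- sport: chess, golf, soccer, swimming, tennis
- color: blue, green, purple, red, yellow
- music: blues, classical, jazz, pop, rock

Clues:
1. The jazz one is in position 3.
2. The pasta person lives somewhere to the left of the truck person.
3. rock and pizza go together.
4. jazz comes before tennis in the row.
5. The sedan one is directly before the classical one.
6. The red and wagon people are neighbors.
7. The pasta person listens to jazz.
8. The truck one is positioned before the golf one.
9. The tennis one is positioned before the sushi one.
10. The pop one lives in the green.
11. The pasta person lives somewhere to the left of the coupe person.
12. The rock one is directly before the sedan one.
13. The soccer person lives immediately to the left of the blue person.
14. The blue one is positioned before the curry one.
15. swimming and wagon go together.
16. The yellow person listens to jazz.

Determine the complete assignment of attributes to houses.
Solution:

House | Food | Vehicle | Sport | Color | Music
----------------------------------------------
  1   | tacos | van | soccer | red | blues
  2   | pizza | wagon | swimming | blue | rock
  3   | pasta | sedan | chess | yellow | jazz
  4   | curry | truck | tennis | purple | classical
  5   | sushi | coupe | golf | green | pop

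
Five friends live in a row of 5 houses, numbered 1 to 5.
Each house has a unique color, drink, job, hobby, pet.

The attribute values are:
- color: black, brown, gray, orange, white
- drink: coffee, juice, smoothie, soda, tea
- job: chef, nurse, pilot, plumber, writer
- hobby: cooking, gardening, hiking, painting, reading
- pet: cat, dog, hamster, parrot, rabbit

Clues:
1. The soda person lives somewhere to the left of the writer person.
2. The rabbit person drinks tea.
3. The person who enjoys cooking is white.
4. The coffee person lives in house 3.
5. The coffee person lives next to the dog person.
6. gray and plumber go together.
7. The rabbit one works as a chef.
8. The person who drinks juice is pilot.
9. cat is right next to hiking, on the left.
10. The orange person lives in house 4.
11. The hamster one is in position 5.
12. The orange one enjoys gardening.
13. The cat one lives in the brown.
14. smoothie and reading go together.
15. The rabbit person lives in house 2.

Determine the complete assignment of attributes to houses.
Solution:

House | Color | Drink | Job | Hobby | Pet
-----------------------------------------
  1   | brown | soda | nurse | painting | cat
  2   | black | tea | chef | hiking | rabbit
  3   | white | coffee | writer | cooking | parrot
  4   | orange | juice | pilot | gardening | dog
  5   | gray | smoothie | plumber | reading | hamster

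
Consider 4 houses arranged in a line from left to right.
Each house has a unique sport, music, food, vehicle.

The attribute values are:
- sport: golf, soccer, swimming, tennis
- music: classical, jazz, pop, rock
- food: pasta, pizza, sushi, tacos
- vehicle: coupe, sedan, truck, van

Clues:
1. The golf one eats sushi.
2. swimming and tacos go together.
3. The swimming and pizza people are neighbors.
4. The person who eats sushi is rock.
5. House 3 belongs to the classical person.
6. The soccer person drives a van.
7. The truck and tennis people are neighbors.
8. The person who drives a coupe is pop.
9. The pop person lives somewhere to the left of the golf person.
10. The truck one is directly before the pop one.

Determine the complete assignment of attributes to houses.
Solution:

House | Sport | Music | Food | Vehicle
--------------------------------------
  1   | swimming | jazz | tacos | truck
  2   | tennis | pop | pizza | coupe
  3   | soccer | classical | pasta | van
  4   | golf | rock | sushi | sedan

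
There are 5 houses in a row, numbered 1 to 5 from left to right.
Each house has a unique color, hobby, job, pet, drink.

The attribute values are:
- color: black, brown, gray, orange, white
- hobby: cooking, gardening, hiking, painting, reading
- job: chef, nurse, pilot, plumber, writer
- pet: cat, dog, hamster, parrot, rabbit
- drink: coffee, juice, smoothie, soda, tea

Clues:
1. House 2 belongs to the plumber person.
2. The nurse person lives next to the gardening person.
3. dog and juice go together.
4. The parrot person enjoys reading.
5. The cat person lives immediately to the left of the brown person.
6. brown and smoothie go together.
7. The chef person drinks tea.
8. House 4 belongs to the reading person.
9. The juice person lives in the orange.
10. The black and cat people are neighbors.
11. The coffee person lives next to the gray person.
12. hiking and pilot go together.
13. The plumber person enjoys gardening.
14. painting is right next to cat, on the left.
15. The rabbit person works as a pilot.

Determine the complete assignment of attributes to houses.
Solution:

House | Color | Hobby | Job | Pet | Drink
-----------------------------------------
  1   | black | painting | nurse | hamster | coffee
  2   | gray | gardening | plumber | cat | soda
  3   | brown | hiking | pilot | rabbit | smoothie
  4   | white | reading | chef | parrot | tea
  5   | orange | cooking | writer | dog | juice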